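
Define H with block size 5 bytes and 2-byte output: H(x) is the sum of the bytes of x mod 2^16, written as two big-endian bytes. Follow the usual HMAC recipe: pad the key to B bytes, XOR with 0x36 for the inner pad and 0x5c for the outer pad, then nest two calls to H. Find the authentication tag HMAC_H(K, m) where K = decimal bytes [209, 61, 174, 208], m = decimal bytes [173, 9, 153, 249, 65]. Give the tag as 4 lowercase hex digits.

02fc

Key decimal bytes [209, 61, 174, 208] = d1 3d ae d0 is 4 bytes ≤ B = 5; zero-pad to 5 bytes: K' = d1 3d ae d0 00.
K' ⊕ ipad = e7 0b 98 e6 36.  K' ⊕ opad = 8d 61 f2 8c 5c.
Inner input = (K'⊕ipad) ∥ m = e7 0b 98 e6 36 ∥ ad 09 99 f9 41.
Inner hash: sum = 231+11+152+230+54+173+9+153+249+65 = 1327 → 05 2f.
Outer input = (K'⊕opad) ∥ inner = 8d 61 f2 8c 5c ∥ 05 2f.
Outer hash (tag): sum = 141+97+242+140+92+5+47 = 764 → 02 fc.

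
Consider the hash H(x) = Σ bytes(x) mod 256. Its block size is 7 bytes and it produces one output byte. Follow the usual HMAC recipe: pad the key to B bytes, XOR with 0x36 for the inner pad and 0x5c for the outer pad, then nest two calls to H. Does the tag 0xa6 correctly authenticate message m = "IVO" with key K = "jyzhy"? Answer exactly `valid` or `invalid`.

Key "jyzhy" = 6a 79 7a 68 79 is 5 bytes ≤ B = 7; zero-pad to 7 bytes: K' = 6a 79 7a 68 79 00 00.
K' ⊕ ipad = 5c 4f 4c 5e 4f 36 36; K' ⊕ opad = 36 25 26 34 25 5c 5c.
Inner hash: sum = 92+79+76+94+79+54+54+73+86+79 = 766; mod 256 = 254 → fe.
Outer hash (recomputed tag): sum = 54+37+38+52+37+92+92+254 = 656; mod 256 = 144 → 90.
Recomputed tag = 90; claimed = a6 → mismatch.

invalid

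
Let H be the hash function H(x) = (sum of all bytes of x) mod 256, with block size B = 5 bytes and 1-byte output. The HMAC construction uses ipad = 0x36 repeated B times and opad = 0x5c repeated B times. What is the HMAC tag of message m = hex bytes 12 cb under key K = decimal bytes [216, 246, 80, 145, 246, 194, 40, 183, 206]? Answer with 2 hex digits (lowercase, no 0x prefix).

Key decimal bytes [216, 246, 80, 145, 246, 194, 40, 183, 206] = d8 f6 50 91 f6 c2 28 b7 ce is 9 bytes > B = 5, so hash it first: H(key) = 14, then zero-pad to 5 bytes: K' = 14 00 00 00 00.
K' ⊕ ipad = 22 36 36 36 36.  K' ⊕ opad = 48 5c 5c 5c 5c.
Inner input = (K'⊕ipad) ∥ m = 22 36 36 36 36 ∥ 12 cb.
Inner hash: sum = 34+54+54+54+54+18+203 = 471; mod 256 = 215 → d7.
Outer input = (K'⊕opad) ∥ inner = 48 5c 5c 5c 5c ∥ d7.
Outer hash (tag): sum = 72+92+92+92+92+215 = 655; mod 256 = 143 → 8f.

8f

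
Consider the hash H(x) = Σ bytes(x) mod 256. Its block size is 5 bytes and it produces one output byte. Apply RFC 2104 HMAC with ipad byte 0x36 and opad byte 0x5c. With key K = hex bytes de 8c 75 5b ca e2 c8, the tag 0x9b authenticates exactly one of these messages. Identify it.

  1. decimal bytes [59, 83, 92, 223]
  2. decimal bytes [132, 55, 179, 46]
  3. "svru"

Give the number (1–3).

1

Key hex bytes de 8c 75 5b ca e2 c8 is 7 bytes > B = 5, so hash it first: H(key) = ae, then zero-pad to 5 bytes: K' = ae 00 00 00 00.
K' ⊕ ipad = 98 36 36 36 36; K' ⊕ opad = f2 5c 5c 5c 5c.
m1: inner = H(98 36 36 36 36 3b 53 5c df) = 39; tag = H(f2 5c 5c 5c 5c 39) = 9b ← matches
m2: inner = H(98 36 36 36 36 84 37 b3 2e) = 0c; tag = H(f2 5c 5c 5c 5c 0c) = 6e
m3: inner = H(98 36 36 36 36 73 76 72 75) = 40; tag = H(f2 5c 5c 5c 5c 40) = a2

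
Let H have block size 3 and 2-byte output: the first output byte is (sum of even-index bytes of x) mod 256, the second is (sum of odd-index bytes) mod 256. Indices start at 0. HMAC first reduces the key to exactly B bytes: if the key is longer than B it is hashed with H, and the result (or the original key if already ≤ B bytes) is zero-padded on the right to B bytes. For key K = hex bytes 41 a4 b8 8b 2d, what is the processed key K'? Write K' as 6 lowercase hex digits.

262f00

|K| = 5 > B = 3, so first hash the key.
H(K): even-index sum = 294 mod 256 = 38; odd-index sum = 303 mod 256 = 47 → 26 2f.
Zero-pad H(K) = 26 2f to 3 bytes: K' = 26 2f 00.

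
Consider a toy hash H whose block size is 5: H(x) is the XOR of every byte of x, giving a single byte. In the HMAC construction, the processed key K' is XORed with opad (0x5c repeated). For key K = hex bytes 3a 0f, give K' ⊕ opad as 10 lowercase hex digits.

66535c5c5c

Key hex bytes 3a 0f is 2 bytes ≤ B = 5; zero-pad to 5 bytes: K' = 3a 0f 00 00 00.
XOR each byte with 0x5c: 3a⊕5c=66, 0f⊕5c=53, 00⊕5c=5c, 00⊕5c=5c, 00⊕5c=5c.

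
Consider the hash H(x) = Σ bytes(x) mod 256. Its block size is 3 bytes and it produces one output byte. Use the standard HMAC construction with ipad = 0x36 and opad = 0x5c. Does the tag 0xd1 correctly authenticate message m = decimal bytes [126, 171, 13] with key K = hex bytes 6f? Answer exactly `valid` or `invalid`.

invalid

Key hex bytes 6f is 1 byte ≤ B = 3; zero-pad to 3 bytes: K' = 6f 00 00.
K' ⊕ ipad = 59 36 36; K' ⊕ opad = 33 5c 5c.
Inner hash: sum = 89+54+54+126+171+13 = 507; mod 256 = 251 → fb.
Outer hash (recomputed tag): sum = 51+92+92+251 = 486; mod 256 = 230 → e6.
Recomputed tag = e6; claimed = d1 → mismatch.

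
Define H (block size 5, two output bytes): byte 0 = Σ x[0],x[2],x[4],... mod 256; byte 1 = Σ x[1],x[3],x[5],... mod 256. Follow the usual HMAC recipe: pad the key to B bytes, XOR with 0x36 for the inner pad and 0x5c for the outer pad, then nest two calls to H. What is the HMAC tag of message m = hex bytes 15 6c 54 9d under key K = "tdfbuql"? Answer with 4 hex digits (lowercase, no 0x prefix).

Key "tdfbuql" = 74 64 66 62 75 71 6c is 7 bytes > B = 5, so hash it first: H(key) = bb 37, then zero-pad to 5 bytes: K' = bb 37 00 00 00.
K' ⊕ ipad = 8d 01 36 36 36.  K' ⊕ opad = e7 6b 5c 5c 5c.
Inner input = (K'⊕ipad) ∥ m = 8d 01 36 36 36 ∥ 15 6c 54 9d.
Inner hash: even-index sum = 514 mod 256 = 2; odd-index sum = 160 mod 256 = 160 → 02 a0.
Outer input = (K'⊕opad) ∥ inner = e7 6b 5c 5c 5c ∥ 02 a0.
Outer hash (tag): even-index sum = 575 mod 256 = 63; odd-index sum = 201 mod 256 = 201 → 3f c9.

3fc9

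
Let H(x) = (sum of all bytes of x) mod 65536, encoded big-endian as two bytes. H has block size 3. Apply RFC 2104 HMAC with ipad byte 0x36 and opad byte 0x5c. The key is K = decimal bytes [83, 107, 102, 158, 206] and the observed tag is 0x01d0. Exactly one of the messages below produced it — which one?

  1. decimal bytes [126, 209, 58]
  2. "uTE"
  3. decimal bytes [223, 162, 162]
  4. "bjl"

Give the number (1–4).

4

Key decimal bytes [83, 107, 102, 158, 206] = 53 6b 66 9e ce is 5 bytes > B = 3, so hash it first: H(key) = 02 90, then zero-pad to 3 bytes: K' = 02 90 00.
K' ⊕ ipad = 34 a6 36; K' ⊕ opad = 5e cc 5c.
m1: inner = H(34 a6 36 7e d1 3a) = 02 99; tag = H(5e cc 5c 02 99) = 0221
m2: inner = H(34 a6 36 75 54 45) = 02 1e; tag = H(5e cc 5c 02 1e) = 01a6
m3: inner = H(34 a6 36 df a2 a2) = 03 33; tag = H(5e cc 5c 03 33) = 01bc
m4: inner = H(34 a6 36 62 6a 6c) = 02 48; tag = H(5e cc 5c 02 48) = 01d0 ← matches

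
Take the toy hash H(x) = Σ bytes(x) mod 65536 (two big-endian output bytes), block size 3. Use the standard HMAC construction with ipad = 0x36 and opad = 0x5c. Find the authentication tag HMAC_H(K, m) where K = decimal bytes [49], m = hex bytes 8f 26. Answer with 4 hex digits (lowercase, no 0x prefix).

014e

Key decimal bytes [49] = 31 is 1 byte ≤ B = 3; zero-pad to 3 bytes: K' = 31 00 00.
K' ⊕ ipad = 07 36 36.  K' ⊕ opad = 6d 5c 5c.
Inner input = (K'⊕ipad) ∥ m = 07 36 36 ∥ 8f 26.
Inner hash: sum = 7+54+54+143+38 = 296 → 01 28.
Outer input = (K'⊕opad) ∥ inner = 6d 5c 5c ∥ 01 28.
Outer hash (tag): sum = 109+92+92+1+40 = 334 → 01 4e.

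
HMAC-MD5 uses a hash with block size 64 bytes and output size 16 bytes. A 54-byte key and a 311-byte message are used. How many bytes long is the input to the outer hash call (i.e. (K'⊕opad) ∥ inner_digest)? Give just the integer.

80

Key is 54 ≤ 64 bytes, zero-padded: |K'| = 64.
Outer input = (K'⊕opad) ∥ H(inner) → 64 + 16 = 80 bytes.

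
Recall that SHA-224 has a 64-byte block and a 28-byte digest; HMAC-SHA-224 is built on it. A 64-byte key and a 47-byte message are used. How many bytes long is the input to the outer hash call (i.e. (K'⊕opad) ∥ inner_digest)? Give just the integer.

Key is 64 ≤ 64 bytes, zero-padded: |K'| = 64.
Outer input = (K'⊕opad) ∥ H(inner) → 64 + 28 = 92 bytes.

92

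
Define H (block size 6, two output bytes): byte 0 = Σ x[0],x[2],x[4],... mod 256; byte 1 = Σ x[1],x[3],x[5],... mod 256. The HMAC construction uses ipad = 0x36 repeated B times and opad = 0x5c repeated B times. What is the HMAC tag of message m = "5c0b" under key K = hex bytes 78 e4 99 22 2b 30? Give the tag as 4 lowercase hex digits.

df53

Key hex bytes 78 e4 99 22 2b 30 is exactly B = 6 bytes: K' = 78 e4 99 22 2b 30.
K' ⊕ ipad = 4e d2 af 14 1d 06.  K' ⊕ opad = 24 b8 c5 7e 77 6c.
Inner input = (K'⊕ipad) ∥ m = 4e d2 af 14 1d 06 ∥ 35 63 30 62.
Inner hash: even-index sum = 383 mod 256 = 127; odd-index sum = 433 mod 256 = 177 → 7f b1.
Outer input = (K'⊕opad) ∥ inner = 24 b8 c5 7e 77 6c ∥ 7f b1.
Outer hash (tag): even-index sum = 479 mod 256 = 223; odd-index sum = 595 mod 256 = 83 → df 53.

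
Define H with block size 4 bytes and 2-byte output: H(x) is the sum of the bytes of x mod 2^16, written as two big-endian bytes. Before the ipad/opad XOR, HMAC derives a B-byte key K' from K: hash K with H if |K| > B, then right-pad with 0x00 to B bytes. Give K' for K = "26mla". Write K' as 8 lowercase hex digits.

01a20000

|K| = 5 > B = 4, so first hash the key.
H(K): sum = 50+54+109+108+97 = 418 → 01 a2.
Zero-pad H(K) = 01 a2 to 4 bytes: K' = 01 a2 00 00.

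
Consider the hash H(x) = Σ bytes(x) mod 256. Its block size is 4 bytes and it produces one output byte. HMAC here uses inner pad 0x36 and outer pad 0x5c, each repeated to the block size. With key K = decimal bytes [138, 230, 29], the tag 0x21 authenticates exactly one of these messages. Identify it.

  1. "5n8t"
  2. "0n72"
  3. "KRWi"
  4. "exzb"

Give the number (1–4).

2

Key decimal bytes [138, 230, 29] = 8a e6 1d is 3 bytes ≤ B = 4; zero-pad to 4 bytes: K' = 8a e6 1d 00.
K' ⊕ ipad = bc d0 2b 36; K' ⊕ opad = d6 ba 41 5c.
m1: inner = H(bc d0 2b 36 35 6e 38 74) = 3c; tag = H(d6 ba 41 5c 3c) = 69
m2: inner = H(bc d0 2b 36 30 6e 37 32) = f4; tag = H(d6 ba 41 5c f4) = 21 ← matches
m3: inner = H(bc d0 2b 36 4b 52 57 69) = 4a; tag = H(d6 ba 41 5c 4a) = 77
m4: inner = H(bc d0 2b 36 65 78 7a 62) = a6; tag = H(d6 ba 41 5c a6) = d3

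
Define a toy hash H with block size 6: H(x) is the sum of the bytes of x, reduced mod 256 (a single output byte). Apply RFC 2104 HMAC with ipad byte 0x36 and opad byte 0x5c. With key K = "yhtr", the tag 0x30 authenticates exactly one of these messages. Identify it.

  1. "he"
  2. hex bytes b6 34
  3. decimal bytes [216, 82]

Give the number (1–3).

Key "yhtr" = 79 68 74 72 is 4 bytes ≤ B = 6; zero-pad to 6 bytes: K' = 79 68 74 72 00 00.
K' ⊕ ipad = 4f 5e 42 44 36 36; K' ⊕ opad = 25 34 28 2e 5c 5c.
m1: inner = H(4f 5e 42 44 36 36 68 65) = 6c; tag = H(25 34 28 2e 5c 5c 6c) = d3
m2: inner = H(4f 5e 42 44 36 36 b6 34) = 89; tag = H(25 34 28 2e 5c 5c 89) = f0
m3: inner = H(4f 5e 42 44 36 36 d8 52) = c9; tag = H(25 34 28 2e 5c 5c c9) = 30 ← matches

3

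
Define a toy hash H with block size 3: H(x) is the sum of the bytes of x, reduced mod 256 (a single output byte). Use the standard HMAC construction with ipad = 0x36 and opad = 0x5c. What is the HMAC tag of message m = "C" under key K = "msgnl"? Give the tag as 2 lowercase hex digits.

fb

Key "msgnl" = 6d 73 67 6e 6c is 5 bytes > B = 3, so hash it first: H(key) = 21, then zero-pad to 3 bytes: K' = 21 00 00.
K' ⊕ ipad = 17 36 36.  K' ⊕ opad = 7d 5c 5c.
Inner input = (K'⊕ipad) ∥ m = 17 36 36 ∥ 43.
Inner hash: sum = 23+54+54+67 = 198 → c6.
Outer input = (K'⊕opad) ∥ inner = 7d 5c 5c ∥ c6.
Outer hash (tag): sum = 125+92+92+198 = 507; mod 256 = 251 → fb.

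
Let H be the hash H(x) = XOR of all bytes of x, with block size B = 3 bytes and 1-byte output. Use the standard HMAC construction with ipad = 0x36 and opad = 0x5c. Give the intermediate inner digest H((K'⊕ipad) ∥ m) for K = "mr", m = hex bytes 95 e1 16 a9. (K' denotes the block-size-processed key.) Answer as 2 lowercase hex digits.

Key "mr" = 6d 72 is 2 bytes ≤ B = 3; zero-pad to 3 bytes: K' = 6d 72 00.
K' ⊕ ipad = 5b 44 36.
Inner input = 5b 44 36 ∥ 95 e1 16 a9.
Inner hash: XOR 5b⊕44⊕36⊕95⊕e1⊕16⊕a9 = e2.

e2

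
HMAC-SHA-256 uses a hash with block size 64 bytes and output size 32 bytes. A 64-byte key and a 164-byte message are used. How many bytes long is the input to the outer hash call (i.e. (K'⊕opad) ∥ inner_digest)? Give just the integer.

96

Key is 64 ≤ 64 bytes, zero-padded: |K'| = 64.
Outer input = (K'⊕opad) ∥ H(inner) → 64 + 32 = 96 bytes.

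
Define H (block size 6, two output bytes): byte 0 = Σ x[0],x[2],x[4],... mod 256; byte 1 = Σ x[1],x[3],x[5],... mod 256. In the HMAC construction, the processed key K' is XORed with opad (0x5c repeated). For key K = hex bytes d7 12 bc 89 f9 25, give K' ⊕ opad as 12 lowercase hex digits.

8b4ee0d5a579

Key hex bytes d7 12 bc 89 f9 25 is exactly B = 6 bytes: K' = d7 12 bc 89 f9 25.
XOR each byte with 0x5c: d7⊕5c=8b, 12⊕5c=4e, bc⊕5c=e0, 89⊕5c=d5, f9⊕5c=a5, 25⊕5c=79.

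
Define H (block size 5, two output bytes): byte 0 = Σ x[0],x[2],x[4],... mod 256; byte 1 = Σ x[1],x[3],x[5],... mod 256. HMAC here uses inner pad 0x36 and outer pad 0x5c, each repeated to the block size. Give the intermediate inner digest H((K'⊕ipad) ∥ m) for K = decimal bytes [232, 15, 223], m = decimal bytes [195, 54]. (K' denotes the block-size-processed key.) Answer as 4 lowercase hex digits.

Key decimal bytes [232, 15, 223] = e8 0f df is 3 bytes ≤ B = 5; zero-pad to 5 bytes: K' = e8 0f df 00 00.
K' ⊕ ipad = de 39 e9 36 36.
Inner input = de 39 e9 36 36 ∥ c3 36.
Inner hash: even-index sum = 563 mod 256 = 51; odd-index sum = 306 mod 256 = 50 → 33 32.

3332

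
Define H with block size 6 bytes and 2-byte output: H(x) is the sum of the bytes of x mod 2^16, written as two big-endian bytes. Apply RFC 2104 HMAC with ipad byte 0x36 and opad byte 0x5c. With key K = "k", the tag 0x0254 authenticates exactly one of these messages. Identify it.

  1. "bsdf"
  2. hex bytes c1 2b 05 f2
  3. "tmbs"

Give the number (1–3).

Key "k" = 6b is 1 byte ≤ B = 6; zero-pad to 6 bytes: K' = 6b 00 00 00 00 00.
K' ⊕ ipad = 5d 36 36 36 36 36; K' ⊕ opad = 37 5c 5c 5c 5c 5c.
m1: inner = H(5d 36 36 36 36 36 62 73 64 66) = 03 0a; tag = H(37 5c 5c 5c 5c 5c 03 0a) = 0210
m2: inner = H(5d 36 36 36 36 36 c1 2b 05 f2) = 03 4e; tag = H(37 5c 5c 5c 5c 5c 03 4e) = 0254 ← matches
m3: inner = H(5d 36 36 36 36 36 74 6d 62 73) = 03 21; tag = H(37 5c 5c 5c 5c 5c 03 21) = 0227

2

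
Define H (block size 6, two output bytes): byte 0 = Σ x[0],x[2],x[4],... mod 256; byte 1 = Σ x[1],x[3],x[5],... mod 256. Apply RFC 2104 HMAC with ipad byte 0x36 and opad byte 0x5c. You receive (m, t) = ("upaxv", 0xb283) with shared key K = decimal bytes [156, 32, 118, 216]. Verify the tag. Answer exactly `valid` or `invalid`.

invalid

Key decimal bytes [156, 32, 118, 216] = 9c 20 76 d8 is 4 bytes ≤ B = 6; zero-pad to 6 bytes: K' = 9c 20 76 d8 00 00.
K' ⊕ ipad = aa 16 40 ee 36 36; K' ⊕ opad = c0 7c 2a 84 5c 5c.
Inner hash: even-index sum = 620 mod 256 = 108; odd-index sum = 546 mod 256 = 34 → 6c 22.
Outer hash (recomputed tag): even-index sum = 434 mod 256 = 178; odd-index sum = 382 mod 256 = 126 → b2 7e.
Recomputed tag = b27e; claimed = b283 → mismatch.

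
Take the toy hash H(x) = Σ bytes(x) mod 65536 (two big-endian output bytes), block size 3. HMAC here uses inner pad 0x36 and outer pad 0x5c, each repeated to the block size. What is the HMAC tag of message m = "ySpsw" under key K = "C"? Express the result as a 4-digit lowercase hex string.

Key "C" = 43 is 1 byte ≤ B = 3; zero-pad to 3 bytes: K' = 43 00 00.
K' ⊕ ipad = 75 36 36.  K' ⊕ opad = 1f 5c 5c.
Inner input = (K'⊕ipad) ∥ m = 75 36 36 ∥ 79 53 70 73 77.
Inner hash: sum = 117+54+54+121+83+112+115+119 = 775 → 03 07.
Outer input = (K'⊕opad) ∥ inner = 1f 5c 5c ∥ 03 07.
Outer hash (tag): sum = 31+92+92+3+7 = 225 → 00 e1.

00e1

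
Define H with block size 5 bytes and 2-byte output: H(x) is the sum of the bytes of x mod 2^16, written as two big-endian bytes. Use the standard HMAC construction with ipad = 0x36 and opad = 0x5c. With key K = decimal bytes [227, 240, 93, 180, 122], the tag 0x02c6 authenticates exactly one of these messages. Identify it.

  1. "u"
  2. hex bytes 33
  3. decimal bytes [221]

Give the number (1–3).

1

Key decimal bytes [227, 240, 93, 180, 122] = e3 f0 5d b4 7a is exactly B = 5 bytes: K' = e3 f0 5d b4 7a.
K' ⊕ ipad = d5 c6 6b 82 4c; K' ⊕ opad = bf ac 01 e8 26.
m1: inner = H(d5 c6 6b 82 4c 75) = 03 49; tag = H(bf ac 01 e8 26 03 49) = 02c6 ← matches
m2: inner = H(d5 c6 6b 82 4c 33) = 03 07; tag = H(bf ac 01 e8 26 03 07) = 0284
m3: inner = H(d5 c6 6b 82 4c dd) = 03 b1; tag = H(bf ac 01 e8 26 03 b1) = 032e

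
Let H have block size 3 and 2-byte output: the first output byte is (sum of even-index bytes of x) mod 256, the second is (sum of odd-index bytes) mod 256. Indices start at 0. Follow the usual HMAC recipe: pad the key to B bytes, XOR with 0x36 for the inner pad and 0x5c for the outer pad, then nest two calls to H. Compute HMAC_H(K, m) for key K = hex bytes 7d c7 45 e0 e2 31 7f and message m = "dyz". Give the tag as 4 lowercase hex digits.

Key hex bytes 7d c7 45 e0 e2 31 7f is 7 bytes > B = 3, so hash it first: H(key) = 23 d8, then zero-pad to 3 bytes: K' = 23 d8 00.
K' ⊕ ipad = 15 ee 36.  K' ⊕ opad = 7f 84 5c.
Inner input = (K'⊕ipad) ∥ m = 15 ee 36 ∥ 64 79 7a.
Inner hash: even-index sum = 196 mod 256 = 196; odd-index sum = 460 mod 256 = 204 → c4 cc.
Outer input = (K'⊕opad) ∥ inner = 7f 84 5c ∥ c4 cc.
Outer hash (tag): even-index sum = 423 mod 256 = 167; odd-index sum = 328 mod 256 = 72 → a7 48.

a748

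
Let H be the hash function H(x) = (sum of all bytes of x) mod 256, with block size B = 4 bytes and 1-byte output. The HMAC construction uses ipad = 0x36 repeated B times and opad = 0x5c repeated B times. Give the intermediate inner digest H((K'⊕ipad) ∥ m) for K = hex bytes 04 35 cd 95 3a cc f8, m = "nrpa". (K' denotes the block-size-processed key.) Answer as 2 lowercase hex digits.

02

Key hex bytes 04 35 cd 95 3a cc f8 is 7 bytes > B = 4, so hash it first: H(key) = 99, then zero-pad to 4 bytes: K' = 99 00 00 00.
K' ⊕ ipad = af 36 36 36.
Inner input = af 36 36 36 ∥ 6e 72 70 61.
Inner hash: sum = 175+54+54+54+110+114+112+97 = 770; mod 256 = 2 → 02.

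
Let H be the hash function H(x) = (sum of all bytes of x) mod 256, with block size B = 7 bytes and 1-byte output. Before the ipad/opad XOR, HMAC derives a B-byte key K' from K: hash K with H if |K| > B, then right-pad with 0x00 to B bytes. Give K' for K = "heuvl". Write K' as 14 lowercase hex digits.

686575766c0000

Key "heuvl" = 68 65 75 76 6c is 5 bytes ≤ B = 7; zero-pad to 7 bytes: K' = 68 65 75 76 6c 00 00.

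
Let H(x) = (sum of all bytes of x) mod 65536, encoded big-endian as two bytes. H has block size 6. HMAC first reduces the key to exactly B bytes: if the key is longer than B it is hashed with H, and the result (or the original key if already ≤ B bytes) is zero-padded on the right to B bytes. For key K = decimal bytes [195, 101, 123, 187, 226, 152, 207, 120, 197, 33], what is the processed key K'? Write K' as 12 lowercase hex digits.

|K| = 10 > B = 6, so first hash the key.
H(K): sum = 195+101+123+187+226+152+207+120+197+33 = 1541 → 06 05.
Zero-pad H(K) = 06 05 to 6 bytes: K' = 06 05 00 00 00 00.

060500000000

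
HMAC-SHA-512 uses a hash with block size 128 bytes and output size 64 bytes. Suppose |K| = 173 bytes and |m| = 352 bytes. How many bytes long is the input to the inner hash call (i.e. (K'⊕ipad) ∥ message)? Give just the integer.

480

Key is 173 > 128 bytes, so it is hashed to 64 bytes then zero-padded to 128: |K'| = 128.
Inner input = (K'⊕ipad) ∥ m → 128 + 352 = 480 bytes.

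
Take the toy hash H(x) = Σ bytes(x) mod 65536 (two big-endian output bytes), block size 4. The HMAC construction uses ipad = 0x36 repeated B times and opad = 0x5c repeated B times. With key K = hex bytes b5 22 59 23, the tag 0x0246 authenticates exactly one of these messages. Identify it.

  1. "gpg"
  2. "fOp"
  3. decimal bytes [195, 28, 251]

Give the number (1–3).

Key hex bytes b5 22 59 23 is exactly B = 4 bytes: K' = b5 22 59 23.
K' ⊕ ipad = 83 14 6f 15; K' ⊕ opad = e9 7e 05 7f.
m1: inner = H(83 14 6f 15 67 70 67) = 02 59; tag = H(e9 7e 05 7f 02 59) = 0246 ← matches
m2: inner = H(83 14 6f 15 66 4f 70) = 02 40; tag = H(e9 7e 05 7f 02 40) = 022d
m3: inner = H(83 14 6f 15 c3 1c fb) = 02 f5; tag = H(e9 7e 05 7f 02 f5) = 02e2

1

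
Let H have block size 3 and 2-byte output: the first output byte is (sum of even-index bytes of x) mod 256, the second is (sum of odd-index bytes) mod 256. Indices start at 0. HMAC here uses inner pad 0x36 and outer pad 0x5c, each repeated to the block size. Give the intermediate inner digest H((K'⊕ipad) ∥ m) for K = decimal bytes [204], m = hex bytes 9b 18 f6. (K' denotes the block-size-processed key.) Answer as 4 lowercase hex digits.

48c7

Key decimal bytes [204] = cc is 1 byte ≤ B = 3; zero-pad to 3 bytes: K' = cc 00 00.
K' ⊕ ipad = fa 36 36.
Inner input = fa 36 36 ∥ 9b 18 f6.
Inner hash: even-index sum = 328 mod 256 = 72; odd-index sum = 455 mod 256 = 199 → 48 c7.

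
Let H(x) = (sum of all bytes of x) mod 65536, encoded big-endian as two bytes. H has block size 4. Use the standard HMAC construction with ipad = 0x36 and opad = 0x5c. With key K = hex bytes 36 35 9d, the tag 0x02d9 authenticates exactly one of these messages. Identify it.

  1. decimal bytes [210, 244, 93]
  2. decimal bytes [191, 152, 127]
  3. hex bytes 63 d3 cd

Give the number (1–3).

Key hex bytes 36 35 9d is 3 bytes ≤ B = 4; zero-pad to 4 bytes: K' = 36 35 9d 00.
K' ⊕ ipad = 00 03 ab 36; K' ⊕ opad = 6a 69 c1 5c.
m1: inner = H(00 03 ab 36 d2 f4 5d) = 03 07; tag = H(6a 69 c1 5c 03 07) = 01fa
m2: inner = H(00 03 ab 36 bf 98 7f) = 02 ba; tag = H(6a 69 c1 5c 02 ba) = 02ac
m3: inner = H(00 03 ab 36 63 d3 cd) = 02 e7; tag = H(6a 69 c1 5c 02 e7) = 02d9 ← matches

3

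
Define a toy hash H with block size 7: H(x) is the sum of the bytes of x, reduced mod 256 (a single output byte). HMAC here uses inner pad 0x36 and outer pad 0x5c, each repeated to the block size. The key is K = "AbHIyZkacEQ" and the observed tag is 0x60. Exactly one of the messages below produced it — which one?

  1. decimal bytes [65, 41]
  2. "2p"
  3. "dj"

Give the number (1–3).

Key "AbHIyZkacEQ" = 41 62 48 49 79 5a 6b 61 63 45 51 is 11 bytes > B = 7, so hash it first: H(key) = cc, then zero-pad to 7 bytes: K' = cc 00 00 00 00 00 00.
K' ⊕ ipad = fa 36 36 36 36 36 36; K' ⊕ opad = 90 5c 5c 5c 5c 5c 5c.
m1: inner = H(fa 36 36 36 36 36 36 41 29) = a8; tag = H(90 5c 5c 5c 5c 5c 5c a8) = 60 ← matches
m2: inner = H(fa 36 36 36 36 36 36 32 70) = e0; tag = H(90 5c 5c 5c 5c 5c 5c e0) = 98
m3: inner = H(fa 36 36 36 36 36 36 64 6a) = 0c; tag = H(90 5c 5c 5c 5c 5c 5c 0c) = c4

1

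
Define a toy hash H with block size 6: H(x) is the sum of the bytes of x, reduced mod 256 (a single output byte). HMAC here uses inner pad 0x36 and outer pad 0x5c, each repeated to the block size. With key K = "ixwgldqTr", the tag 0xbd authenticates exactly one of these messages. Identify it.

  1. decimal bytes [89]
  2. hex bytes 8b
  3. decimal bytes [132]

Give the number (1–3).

Key "ixwgldqTr" = 69 78 77 67 6c 64 71 54 72 is 9 bytes > B = 6, so hash it first: H(key) = c6, then zero-pad to 6 bytes: K' = c6 00 00 00 00 00.
K' ⊕ ipad = f0 36 36 36 36 36; K' ⊕ opad = 9a 5c 5c 5c 5c 5c.
m1: inner = H(f0 36 36 36 36 36 59) = 57; tag = H(9a 5c 5c 5c 5c 5c 57) = bd ← matches
m2: inner = H(f0 36 36 36 36 36 8b) = 89; tag = H(9a 5c 5c 5c 5c 5c 89) = ef
m3: inner = H(f0 36 36 36 36 36 84) = 82; tag = H(9a 5c 5c 5c 5c 5c 82) = e8

1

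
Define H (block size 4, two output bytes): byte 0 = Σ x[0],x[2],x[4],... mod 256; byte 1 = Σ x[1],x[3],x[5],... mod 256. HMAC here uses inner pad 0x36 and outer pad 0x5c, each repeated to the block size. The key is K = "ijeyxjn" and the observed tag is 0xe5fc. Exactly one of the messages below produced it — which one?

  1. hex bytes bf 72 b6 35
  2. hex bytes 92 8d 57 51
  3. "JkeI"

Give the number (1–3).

Key "ijeyxjn" = 69 6a 65 79 78 6a 6e is 7 bytes > B = 4, so hash it first: H(key) = b4 4d, then zero-pad to 4 bytes: K' = b4 4d 00 00.
K' ⊕ ipad = 82 7b 36 36; K' ⊕ opad = e8 11 5c 5c.
m1: inner = H(82 7b 36 36 bf 72 b6 35) = 2d 58; tag = H(e8 11 5c 5c 2d 58) = 71c5
m2: inner = H(82 7b 36 36 92 8d 57 51) = a1 8f; tag = H(e8 11 5c 5c a1 8f) = e5fc ← matches
m3: inner = H(82 7b 36 36 4a 6b 65 49) = 67 65; tag = H(e8 11 5c 5c 67 65) = abd2

2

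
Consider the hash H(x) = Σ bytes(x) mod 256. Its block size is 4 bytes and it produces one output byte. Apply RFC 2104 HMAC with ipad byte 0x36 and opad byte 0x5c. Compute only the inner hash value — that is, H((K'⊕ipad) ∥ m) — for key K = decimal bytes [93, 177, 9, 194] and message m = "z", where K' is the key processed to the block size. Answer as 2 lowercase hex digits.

9f

Key decimal bytes [93, 177, 9, 194] = 5d b1 09 c2 is exactly B = 4 bytes: K' = 5d b1 09 c2.
K' ⊕ ipad = 6b 87 3f f4.
Inner input = 6b 87 3f f4 ∥ 7a.
Inner hash: sum = 107+135+63+244+122 = 671; mod 256 = 159 → 9f.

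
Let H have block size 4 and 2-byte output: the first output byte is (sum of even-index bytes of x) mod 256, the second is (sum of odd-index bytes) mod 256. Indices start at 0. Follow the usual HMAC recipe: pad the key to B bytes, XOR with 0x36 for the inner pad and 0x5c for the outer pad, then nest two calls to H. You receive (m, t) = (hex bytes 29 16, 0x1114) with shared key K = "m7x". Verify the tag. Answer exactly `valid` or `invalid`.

invalid

Key "m7x" = 6d 37 78 is 3 bytes ≤ B = 4; zero-pad to 4 bytes: K' = 6d 37 78 00.
K' ⊕ ipad = 5b 01 4e 36; K' ⊕ opad = 31 6b 24 5c.
Inner hash: even-index sum = 210 mod 256 = 210; odd-index sum = 77 mod 256 = 77 → d2 4d.
Outer hash (recomputed tag): even-index sum = 295 mod 256 = 39; odd-index sum = 276 mod 256 = 20 → 27 14.
Recomputed tag = 2714; claimed = 1114 → mismatch.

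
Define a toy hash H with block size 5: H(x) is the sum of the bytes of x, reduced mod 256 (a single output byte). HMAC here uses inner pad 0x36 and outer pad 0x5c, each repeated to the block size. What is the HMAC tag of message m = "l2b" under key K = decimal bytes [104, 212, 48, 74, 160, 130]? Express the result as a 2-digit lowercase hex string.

Key decimal bytes [104, 212, 48, 74, 160, 130] = 68 d4 30 4a a0 82 is 6 bytes > B = 5, so hash it first: H(key) = d8, then zero-pad to 5 bytes: K' = d8 00 00 00 00.
K' ⊕ ipad = ee 36 36 36 36.  K' ⊕ opad = 84 5c 5c 5c 5c.
Inner input = (K'⊕ipad) ∥ m = ee 36 36 36 36 ∥ 6c 32 62.
Inner hash: sum = 238+54+54+54+54+108+50+98 = 710; mod 256 = 198 → c6.
Outer input = (K'⊕opad) ∥ inner = 84 5c 5c 5c 5c ∥ c6.
Outer hash (tag): sum = 132+92+92+92+92+198 = 698; mod 256 = 186 → ba.

ba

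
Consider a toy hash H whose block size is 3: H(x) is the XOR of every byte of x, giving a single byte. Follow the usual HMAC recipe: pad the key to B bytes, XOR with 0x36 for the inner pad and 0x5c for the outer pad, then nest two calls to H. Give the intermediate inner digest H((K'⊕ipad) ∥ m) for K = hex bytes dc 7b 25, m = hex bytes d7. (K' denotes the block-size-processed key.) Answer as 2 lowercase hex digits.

Key hex bytes dc 7b 25 is exactly B = 3 bytes: K' = dc 7b 25.
K' ⊕ ipad = ea 4d 13.
Inner input = ea 4d 13 ∥ d7.
Inner hash: XOR ea⊕4d⊕13⊕d7 = 63.

63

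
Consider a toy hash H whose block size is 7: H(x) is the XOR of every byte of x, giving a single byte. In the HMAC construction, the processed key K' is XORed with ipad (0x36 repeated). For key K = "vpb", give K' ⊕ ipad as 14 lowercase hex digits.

Key "vpb" = 76 70 62 is 3 bytes ≤ B = 7; zero-pad to 7 bytes: K' = 76 70 62 00 00 00 00.
XOR each byte with 0x36: 76⊕36=40, 70⊕36=46, 62⊕36=54, 00⊕36=36, 00⊕36=36, 00⊕36=36, 00⊕36=36.

40465436363636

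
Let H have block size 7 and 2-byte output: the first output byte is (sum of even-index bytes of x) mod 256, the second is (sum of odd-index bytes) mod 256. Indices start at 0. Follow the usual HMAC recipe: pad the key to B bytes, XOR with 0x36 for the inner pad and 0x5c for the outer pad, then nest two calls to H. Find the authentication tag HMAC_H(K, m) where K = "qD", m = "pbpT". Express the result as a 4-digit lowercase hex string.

Key "qD" = 71 44 is 2 bytes ≤ B = 7; zero-pad to 7 bytes: K' = 71 44 00 00 00 00 00.
K' ⊕ ipad = 47 72 36 36 36 36 36.  K' ⊕ opad = 2d 18 5c 5c 5c 5c 5c.
Inner input = (K'⊕ipad) ∥ m = 47 72 36 36 36 36 36 ∥ 70 62 70 54.
Inner hash: even-index sum = 415 mod 256 = 159; odd-index sum = 446 mod 256 = 190 → 9f be.
Outer input = (K'⊕opad) ∥ inner = 2d 18 5c 5c 5c 5c 5c ∥ 9f be.
Outer hash (tag): even-index sum = 511 mod 256 = 255; odd-index sum = 367 mod 256 = 111 → ff 6f.

ff6f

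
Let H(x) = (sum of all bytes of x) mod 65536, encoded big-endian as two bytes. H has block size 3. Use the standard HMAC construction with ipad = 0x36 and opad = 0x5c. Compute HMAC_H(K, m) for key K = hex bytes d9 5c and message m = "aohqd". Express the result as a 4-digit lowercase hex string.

Key hex bytes d9 5c is 2 bytes ≤ B = 3; zero-pad to 3 bytes: K' = d9 5c 00.
K' ⊕ ipad = ef 6a 36.  K' ⊕ opad = 85 00 5c.
Inner input = (K'⊕ipad) ∥ m = ef 6a 36 ∥ 61 6f 68 71 64.
Inner hash: sum = 239+106+54+97+111+104+113+100 = 924 → 03 9c.
Outer input = (K'⊕opad) ∥ inner = 85 00 5c ∥ 03 9c.
Outer hash (tag): sum = 133+0+92+3+156 = 384 → 01 80.

0180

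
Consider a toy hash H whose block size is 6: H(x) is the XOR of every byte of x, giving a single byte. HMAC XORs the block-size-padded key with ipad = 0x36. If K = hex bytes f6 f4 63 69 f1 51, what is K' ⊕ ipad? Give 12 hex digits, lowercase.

c0c2555fc767

Key hex bytes f6 f4 63 69 f1 51 is exactly B = 6 bytes: K' = f6 f4 63 69 f1 51.
XOR each byte with 0x36: f6⊕36=c0, f4⊕36=c2, 63⊕36=55, 69⊕36=5f, f1⊕36=c7, 51⊕36=67.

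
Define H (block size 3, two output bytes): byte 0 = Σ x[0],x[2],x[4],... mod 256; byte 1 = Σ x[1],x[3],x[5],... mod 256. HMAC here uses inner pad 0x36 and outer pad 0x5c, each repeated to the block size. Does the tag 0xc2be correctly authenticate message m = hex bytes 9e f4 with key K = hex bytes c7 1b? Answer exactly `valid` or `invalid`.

Key hex bytes c7 1b is 2 bytes ≤ B = 3; zero-pad to 3 bytes: K' = c7 1b 00.
K' ⊕ ipad = f1 2d 36; K' ⊕ opad = 9b 47 5c.
Inner hash: even-index sum = 539 mod 256 = 27; odd-index sum = 203 mod 256 = 203 → 1b cb.
Outer hash (recomputed tag): even-index sum = 450 mod 256 = 194; odd-index sum = 98 mod 256 = 98 → c2 62.
Recomputed tag = c262; claimed = c2be → mismatch.

invalid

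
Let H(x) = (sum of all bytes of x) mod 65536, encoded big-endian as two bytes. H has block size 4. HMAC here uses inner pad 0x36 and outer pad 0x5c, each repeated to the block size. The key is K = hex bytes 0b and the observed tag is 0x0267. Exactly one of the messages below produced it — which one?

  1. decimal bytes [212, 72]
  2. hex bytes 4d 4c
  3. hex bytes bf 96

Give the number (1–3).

1

Key hex bytes 0b is 1 byte ≤ B = 4; zero-pad to 4 bytes: K' = 0b 00 00 00.
K' ⊕ ipad = 3d 36 36 36; K' ⊕ opad = 57 5c 5c 5c.
m1: inner = H(3d 36 36 36 d4 48) = 01 fb; tag = H(57 5c 5c 5c 01 fb) = 0267 ← matches
m2: inner = H(3d 36 36 36 4d 4c) = 01 78; tag = H(57 5c 5c 5c 01 78) = 01e4
m3: inner = H(3d 36 36 36 bf 96) = 02 34; tag = H(57 5c 5c 5c 02 34) = 01a1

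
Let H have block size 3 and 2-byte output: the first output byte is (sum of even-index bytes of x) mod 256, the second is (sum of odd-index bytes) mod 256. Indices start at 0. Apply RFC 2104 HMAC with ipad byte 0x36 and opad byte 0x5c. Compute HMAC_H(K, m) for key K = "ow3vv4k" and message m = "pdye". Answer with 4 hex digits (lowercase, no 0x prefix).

Key "ow3vv4k" = 6f 77 33 76 76 34 6b is 7 bytes > B = 3, so hash it first: H(key) = 83 21, then zero-pad to 3 bytes: K' = 83 21 00.
K' ⊕ ipad = b5 17 36.  K' ⊕ opad = df 7d 5c.
Inner input = (K'⊕ipad) ∥ m = b5 17 36 ∥ 70 64 79 65.
Inner hash: even-index sum = 436 mod 256 = 180; odd-index sum = 256 mod 256 = 0 → b4 00.
Outer input = (K'⊕opad) ∥ inner = df 7d 5c ∥ b4 00.
Outer hash (tag): even-index sum = 315 mod 256 = 59; odd-index sum = 305 mod 256 = 49 → 3b 31.

3b31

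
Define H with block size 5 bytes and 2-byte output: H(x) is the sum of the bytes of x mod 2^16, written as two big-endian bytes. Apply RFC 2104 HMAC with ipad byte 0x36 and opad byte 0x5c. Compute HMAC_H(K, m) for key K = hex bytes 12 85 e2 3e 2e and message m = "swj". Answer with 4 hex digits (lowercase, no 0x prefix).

02db

Key hex bytes 12 85 e2 3e 2e is exactly B = 5 bytes: K' = 12 85 e2 3e 2e.
K' ⊕ ipad = 24 b3 d4 08 18.  K' ⊕ opad = 4e d9 be 62 72.
Inner input = (K'⊕ipad) ∥ m = 24 b3 d4 08 18 ∥ 73 77 6a.
Inner hash: sum = 36+179+212+8+24+115+119+106 = 799 → 03 1f.
Outer input = (K'⊕opad) ∥ inner = 4e d9 be 62 72 ∥ 03 1f.
Outer hash (tag): sum = 78+217+190+98+114+3+31 = 731 → 02 db.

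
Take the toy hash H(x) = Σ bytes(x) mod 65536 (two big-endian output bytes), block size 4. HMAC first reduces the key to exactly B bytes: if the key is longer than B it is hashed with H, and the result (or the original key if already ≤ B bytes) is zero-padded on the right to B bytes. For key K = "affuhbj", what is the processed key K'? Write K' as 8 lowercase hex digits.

|K| = 7 > B = 4, so first hash the key.
H(K): sum = 97+102+102+117+104+98+106 = 726 → 02 d6.
Zero-pad H(K) = 02 d6 to 4 bytes: K' = 02 d6 00 00.

02d60000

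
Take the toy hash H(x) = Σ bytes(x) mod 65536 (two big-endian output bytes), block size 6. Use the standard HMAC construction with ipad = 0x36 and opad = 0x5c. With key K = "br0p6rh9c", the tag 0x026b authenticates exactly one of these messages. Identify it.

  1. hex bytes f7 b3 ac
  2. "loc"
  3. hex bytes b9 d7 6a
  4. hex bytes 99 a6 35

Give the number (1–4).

3

Key "br0p6rh9c" = 62 72 30 70 36 72 68 39 63 is 9 bytes > B = 6, so hash it first: H(key) = 03 20, then zero-pad to 6 bytes: K' = 03 20 00 00 00 00.
K' ⊕ ipad = 35 16 36 36 36 36; K' ⊕ opad = 5f 7c 5c 5c 5c 5c.
m1: inner = H(35 16 36 36 36 36 f7 b3 ac) = 03 79; tag = H(5f 7c 5c 5c 5c 5c 03 79) = 02c7
m2: inner = H(35 16 36 36 36 36 6c 6f 63) = 02 61; tag = H(5f 7c 5c 5c 5c 5c 02 61) = 02ae
m3: inner = H(35 16 36 36 36 36 b9 d7 6a) = 03 1d; tag = H(5f 7c 5c 5c 5c 5c 03 1d) = 026b ← matches
m4: inner = H(35 16 36 36 36 36 99 a6 35) = 02 97; tag = H(5f 7c 5c 5c 5c 5c 02 97) = 02e4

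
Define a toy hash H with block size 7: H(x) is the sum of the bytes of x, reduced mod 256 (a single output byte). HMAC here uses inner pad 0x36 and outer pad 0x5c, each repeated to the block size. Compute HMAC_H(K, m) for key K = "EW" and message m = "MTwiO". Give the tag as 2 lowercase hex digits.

Key "EW" = 45 57 is 2 bytes ≤ B = 7; zero-pad to 7 bytes: K' = 45 57 00 00 00 00 00.
K' ⊕ ipad = 73 61 36 36 36 36 36.  K' ⊕ opad = 19 0b 5c 5c 5c 5c 5c.
Inner input = (K'⊕ipad) ∥ m = 73 61 36 36 36 36 36 ∥ 4d 54 77 69 4f.
Inner hash: sum = 115+97+54+54+54+54+54+77+84+119+105+79 = 946; mod 256 = 178 → b2.
Outer input = (K'⊕opad) ∥ inner = 19 0b 5c 5c 5c 5c 5c ∥ b2.
Outer hash (tag): sum = 25+11+92+92+92+92+92+178 = 674; mod 256 = 162 → a2.

a2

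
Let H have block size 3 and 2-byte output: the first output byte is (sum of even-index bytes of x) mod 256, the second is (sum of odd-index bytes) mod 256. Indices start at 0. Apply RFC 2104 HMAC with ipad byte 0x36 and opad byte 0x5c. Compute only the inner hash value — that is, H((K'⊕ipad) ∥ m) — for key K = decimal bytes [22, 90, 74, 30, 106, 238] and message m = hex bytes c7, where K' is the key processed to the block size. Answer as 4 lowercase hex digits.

3217

Key decimal bytes [22, 90, 74, 30, 106, 238] = 16 5a 4a 1e 6a ee is 6 bytes > B = 3, so hash it first: H(key) = ca 66, then zero-pad to 3 bytes: K' = ca 66 00.
K' ⊕ ipad = fc 50 36.
Inner input = fc 50 36 ∥ c7.
Inner hash: even-index sum = 306 mod 256 = 50; odd-index sum = 279 mod 256 = 23 → 32 17.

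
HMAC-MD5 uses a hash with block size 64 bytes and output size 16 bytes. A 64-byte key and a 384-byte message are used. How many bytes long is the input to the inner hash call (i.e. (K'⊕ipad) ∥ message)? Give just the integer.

448

Key is 64 ≤ 64 bytes, zero-padded: |K'| = 64.
Inner input = (K'⊕ipad) ∥ m → 64 + 384 = 448 bytes.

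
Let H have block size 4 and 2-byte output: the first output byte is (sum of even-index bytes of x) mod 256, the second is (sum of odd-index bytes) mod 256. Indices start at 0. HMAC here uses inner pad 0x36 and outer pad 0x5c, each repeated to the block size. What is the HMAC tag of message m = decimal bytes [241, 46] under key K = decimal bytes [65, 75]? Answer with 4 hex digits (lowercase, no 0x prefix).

1754

Key decimal bytes [65, 75] = 41 4b is 2 bytes ≤ B = 4; zero-pad to 4 bytes: K' = 41 4b 00 00.
K' ⊕ ipad = 77 7d 36 36.  K' ⊕ opad = 1d 17 5c 5c.
Inner input = (K'⊕ipad) ∥ m = 77 7d 36 36 ∥ f1 2e.
Inner hash: even-index sum = 414 mod 256 = 158; odd-index sum = 225 mod 256 = 225 → 9e e1.
Outer input = (K'⊕opad) ∥ inner = 1d 17 5c 5c ∥ 9e e1.
Outer hash (tag): even-index sum = 279 mod 256 = 23; odd-index sum = 340 mod 256 = 84 → 17 54.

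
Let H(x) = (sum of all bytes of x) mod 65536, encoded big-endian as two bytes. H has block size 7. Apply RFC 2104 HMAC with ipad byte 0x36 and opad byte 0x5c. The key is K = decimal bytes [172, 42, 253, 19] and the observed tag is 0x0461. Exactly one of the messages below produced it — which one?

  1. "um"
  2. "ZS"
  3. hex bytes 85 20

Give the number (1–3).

2

Key decimal bytes [172, 42, 253, 19] = ac 2a fd 13 is 4 bytes ≤ B = 7; zero-pad to 7 bytes: K' = ac 2a fd 13 00 00 00.
K' ⊕ ipad = 9a 1c cb 25 36 36 36; K' ⊕ opad = f0 76 a1 4f 5c 5c 5c.
m1: inner = H(9a 1c cb 25 36 36 36 75 6d) = 03 2a; tag = H(f0 76 a1 4f 5c 5c 5c 03 2a) = 0397
m2: inner = H(9a 1c cb 25 36 36 36 5a 53) = 02 f5; tag = H(f0 76 a1 4f 5c 5c 5c 02 f5) = 0461 ← matches
m3: inner = H(9a 1c cb 25 36 36 36 85 20) = 02 ed; tag = H(f0 76 a1 4f 5c 5c 5c 02 ed) = 0459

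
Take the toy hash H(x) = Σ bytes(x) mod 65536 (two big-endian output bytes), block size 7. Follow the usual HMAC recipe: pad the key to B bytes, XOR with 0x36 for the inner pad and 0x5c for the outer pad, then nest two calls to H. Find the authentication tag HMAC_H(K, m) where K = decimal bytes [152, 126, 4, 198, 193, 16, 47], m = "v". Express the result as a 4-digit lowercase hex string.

03fb

Key decimal bytes [152, 126, 4, 198, 193, 16, 47] = 98 7e 04 c6 c1 10 2f is exactly B = 7 bytes: K' = 98 7e 04 c6 c1 10 2f.
K' ⊕ ipad = ae 48 32 f0 f7 26 19.  K' ⊕ opad = c4 22 58 9a 9d 4c 73.
Inner input = (K'⊕ipad) ∥ m = ae 48 32 f0 f7 26 19 ∥ 76.
Inner hash: sum = 174+72+50+240+247+38+25+118 = 964 → 03 c4.
Outer input = (K'⊕opad) ∥ inner = c4 22 58 9a 9d 4c 73 ∥ 03 c4.
Outer hash (tag): sum = 196+34+88+154+157+76+115+3+196 = 1019 → 03 fb.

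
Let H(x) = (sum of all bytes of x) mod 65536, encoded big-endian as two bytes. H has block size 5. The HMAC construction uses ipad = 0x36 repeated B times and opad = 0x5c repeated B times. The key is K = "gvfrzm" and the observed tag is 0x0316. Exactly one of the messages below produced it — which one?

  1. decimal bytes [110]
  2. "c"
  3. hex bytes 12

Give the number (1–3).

Key "gvfrzm" = 67 76 66 72 7a 6d is 6 bytes > B = 5, so hash it first: H(key) = 02 9c, then zero-pad to 5 bytes: K' = 02 9c 00 00 00.
K' ⊕ ipad = 34 aa 36 36 36; K' ⊕ opad = 5e c0 5c 5c 5c.
m1: inner = H(34 aa 36 36 36 6e) = 01 ee; tag = H(5e c0 5c 5c 5c 01 ee) = 0321
m2: inner = H(34 aa 36 36 36 63) = 01 e3; tag = H(5e c0 5c 5c 5c 01 e3) = 0316 ← matches
m3: inner = H(34 aa 36 36 36 12) = 01 92; tag = H(5e c0 5c 5c 5c 01 92) = 02c5

2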